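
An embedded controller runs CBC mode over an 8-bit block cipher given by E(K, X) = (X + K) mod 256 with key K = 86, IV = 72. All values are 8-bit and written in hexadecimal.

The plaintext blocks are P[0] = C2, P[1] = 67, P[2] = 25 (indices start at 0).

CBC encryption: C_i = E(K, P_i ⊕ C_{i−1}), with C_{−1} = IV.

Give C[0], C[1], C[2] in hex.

C[0]: P[0] ⊕ 72 = B0; E(K, B0) = 36.
C[1]: P[1] ⊕ 36 = 51; E(K, 51) = D7.
C[2]: P[2] ⊕ D7 = F2; E(K, F2) = 78.

C[0] = 36, C[1] = D7, C[2] = 78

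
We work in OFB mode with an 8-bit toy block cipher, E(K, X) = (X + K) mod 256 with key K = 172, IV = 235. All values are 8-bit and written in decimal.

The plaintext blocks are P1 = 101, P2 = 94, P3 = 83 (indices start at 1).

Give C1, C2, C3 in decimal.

C1 = 242, C2 = 29, C3 = 188

OFB encryption: S_i = E(K, S_{i−1}) with S_{0} = IV; C_i = P_i ⊕ S_i.
C1: S = E(K, 235) = 151; 101 ⊕ 151 = 242.
C2: S = E(K, 151) = 67; 94 ⊕ 67 = 29.
C3: S = E(K, 67) = 239; 83 ⊕ 239 = 188.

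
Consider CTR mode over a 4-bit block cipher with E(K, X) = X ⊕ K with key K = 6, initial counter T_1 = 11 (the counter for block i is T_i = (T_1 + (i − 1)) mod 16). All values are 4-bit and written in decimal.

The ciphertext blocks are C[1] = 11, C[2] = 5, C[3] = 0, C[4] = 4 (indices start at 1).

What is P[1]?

CTR decryption: S_i = E(K, T_i) where T_i is the counter for block i; P_i = C_i ⊕ S_i.
P[1]: T = 11, S = E(K, T) = 13; 11 ⊕ 13 = 6.

P[1] = 6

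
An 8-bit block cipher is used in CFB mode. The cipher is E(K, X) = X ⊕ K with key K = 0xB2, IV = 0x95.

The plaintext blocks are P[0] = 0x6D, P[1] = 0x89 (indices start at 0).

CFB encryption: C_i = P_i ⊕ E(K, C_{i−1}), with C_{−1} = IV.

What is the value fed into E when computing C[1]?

C[0]: E(K, 0x95) = 0x27; 0x6D ⊕ 0x27 = 0x4A.
C[1]: E(K, 0x4A) = 0xF8; 0x89 ⊕ 0xF8 = 0x71.
So the input to E for block [1] is 0x4A.

0x4A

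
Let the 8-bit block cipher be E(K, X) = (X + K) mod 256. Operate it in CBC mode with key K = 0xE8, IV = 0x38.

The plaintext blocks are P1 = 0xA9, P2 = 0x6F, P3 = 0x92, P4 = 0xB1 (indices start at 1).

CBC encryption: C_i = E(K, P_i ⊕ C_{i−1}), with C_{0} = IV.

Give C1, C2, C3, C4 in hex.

C1 = 0x79, C2 = 0xFE, C3 = 0x54, C4 = 0xCD

C1: P1 ⊕ 0x38 = 0x91; E(K, 0x91) = 0x79.
C2: P2 ⊕ 0x79 = 0x16; E(K, 0x16) = 0xFE.
C3: P3 ⊕ 0xFE = 0x6C; E(K, 0x6C) = 0x54.
C4: P4 ⊕ 0x54 = 0xE5; E(K, 0xE5) = 0xCD.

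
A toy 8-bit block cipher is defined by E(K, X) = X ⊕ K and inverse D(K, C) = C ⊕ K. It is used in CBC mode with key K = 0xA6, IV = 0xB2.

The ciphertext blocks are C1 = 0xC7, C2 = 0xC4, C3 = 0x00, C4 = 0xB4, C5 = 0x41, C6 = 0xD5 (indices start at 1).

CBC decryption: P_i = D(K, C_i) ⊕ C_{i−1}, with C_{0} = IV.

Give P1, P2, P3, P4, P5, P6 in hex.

P1 = 0xD3, P2 = 0xA5, P3 = 0x62, P4 = 0x12, P5 = 0x53, P6 = 0x32

P1: D(K, 0xC7) = 0x61; 0x61 ⊕ 0xB2 = 0xD3.
P2: D(K, 0xC4) = 0x62; 0x62 ⊕ 0xC7 = 0xA5.
P3: D(K, 0x00) = 0xA6; 0xA6 ⊕ 0xC4 = 0x62.
P4: D(K, 0xB4) = 0x12; 0x12 ⊕ 0x00 = 0x12.
P5: D(K, 0x41) = 0xE7; 0xE7 ⊕ 0xB4 = 0x53.
P6: D(K, 0xD5) = 0x73; 0x73 ⊕ 0x41 = 0x32.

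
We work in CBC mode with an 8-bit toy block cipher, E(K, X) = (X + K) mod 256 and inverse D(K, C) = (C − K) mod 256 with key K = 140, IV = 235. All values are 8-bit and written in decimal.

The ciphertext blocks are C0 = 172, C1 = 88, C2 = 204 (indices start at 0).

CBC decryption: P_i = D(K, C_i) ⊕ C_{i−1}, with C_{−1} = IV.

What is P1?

P1: D(K, 88) = 204; 204 ⊕ 172 = 96.

P1 = 96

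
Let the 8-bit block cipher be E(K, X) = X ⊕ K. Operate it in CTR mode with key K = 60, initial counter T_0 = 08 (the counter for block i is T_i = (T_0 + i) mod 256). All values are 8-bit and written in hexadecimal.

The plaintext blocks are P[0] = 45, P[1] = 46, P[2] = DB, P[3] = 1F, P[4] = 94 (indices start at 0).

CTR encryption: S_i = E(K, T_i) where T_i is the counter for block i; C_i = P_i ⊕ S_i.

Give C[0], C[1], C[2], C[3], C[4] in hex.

C[0]: T = 08, S = E(K, T) = 68; 45 ⊕ 68 = 2D.
C[1]: T = 09, S = E(K, T) = 69; 46 ⊕ 69 = 2F.
C[2]: T = 0A, S = E(K, T) = 6A; DB ⊕ 6A = B1.
C[3]: T = 0B, S = E(K, T) = 6B; 1F ⊕ 6B = 74.
C[4]: T = 0C, S = E(K, T) = 6C; 94 ⊕ 6C = F8.

C[0] = 2D, C[1] = 2F, C[2] = B1, C[3] = 74, C[4] = F8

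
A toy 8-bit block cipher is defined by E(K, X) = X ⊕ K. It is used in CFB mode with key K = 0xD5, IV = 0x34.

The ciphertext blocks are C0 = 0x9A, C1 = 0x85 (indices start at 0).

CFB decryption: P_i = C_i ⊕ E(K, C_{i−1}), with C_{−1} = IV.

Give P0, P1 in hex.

P0: E(K, 0x34) = 0xE1; 0x9A ⊕ 0xE1 = 0x7B.
P1: E(K, 0x9A) = 0x4F; 0x85 ⊕ 0x4F = 0xCA.

P0 = 0x7B, P1 = 0xCA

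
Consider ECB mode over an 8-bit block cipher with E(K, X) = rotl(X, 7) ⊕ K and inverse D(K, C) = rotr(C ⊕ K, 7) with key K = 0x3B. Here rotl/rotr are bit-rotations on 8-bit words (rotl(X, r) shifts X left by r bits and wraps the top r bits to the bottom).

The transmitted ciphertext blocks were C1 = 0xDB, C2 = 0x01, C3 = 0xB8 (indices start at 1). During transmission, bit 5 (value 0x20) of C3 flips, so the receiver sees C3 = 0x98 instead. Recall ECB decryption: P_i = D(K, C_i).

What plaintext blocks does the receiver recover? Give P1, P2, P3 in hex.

Only C3 changed, to 0x98. In ECB, a change in C_i affects only P_i. Decrypting the received ciphertext:
P1: D(K, 0xDB) = 0xC1.
P2: D(K, 0x01) = 0x74.
P3: D(K, 0x98) = 0x47.
Blocks that differ from the original plaintext: P3.

P1 = 0xC1, P2 = 0x74, P3 = 0x47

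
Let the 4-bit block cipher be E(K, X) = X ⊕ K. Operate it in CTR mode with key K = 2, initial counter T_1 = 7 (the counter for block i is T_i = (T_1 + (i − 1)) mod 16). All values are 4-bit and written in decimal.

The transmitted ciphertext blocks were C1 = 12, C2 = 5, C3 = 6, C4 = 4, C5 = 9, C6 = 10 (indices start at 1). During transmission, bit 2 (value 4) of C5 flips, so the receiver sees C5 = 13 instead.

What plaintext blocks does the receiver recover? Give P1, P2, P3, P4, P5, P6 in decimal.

P1 = 9, P2 = 15, P3 = 13, P4 = 12, P5 = 4, P6 = 4

CTR decryption: S_i = E(K, T_i) where T_i is the counter for block i; P_i = C_i ⊕ S_i.
Only C5 changed, to 13. In CTR, a change in C_i flips the same bit in P_i only; the keystream is unaffected. Decrypting the received ciphertext:
P1: T = 7, S = E(K, T) = 5; 12 ⊕ 5 = 9.
P2: T = 8, S = E(K, T) = 10; 5 ⊕ 10 = 15.
P3: T = 9, S = E(K, T) = 11; 6 ⊕ 11 = 13.
P4: T = 10, S = E(K, T) = 8; 4 ⊕ 8 = 12.
P5: T = 11, S = E(K, T) = 9; 13 ⊕ 9 = 4.
P6: T = 12, S = E(K, T) = 14; 10 ⊕ 14 = 4.
Blocks that differ from the original plaintext: P5.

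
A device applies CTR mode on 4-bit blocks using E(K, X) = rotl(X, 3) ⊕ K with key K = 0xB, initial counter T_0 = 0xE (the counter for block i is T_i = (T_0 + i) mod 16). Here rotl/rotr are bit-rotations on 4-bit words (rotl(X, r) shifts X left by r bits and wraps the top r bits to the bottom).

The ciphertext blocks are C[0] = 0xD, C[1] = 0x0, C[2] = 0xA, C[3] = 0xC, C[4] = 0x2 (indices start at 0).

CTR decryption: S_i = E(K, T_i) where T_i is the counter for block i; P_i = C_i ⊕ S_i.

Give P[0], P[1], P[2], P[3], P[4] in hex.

P[0]: T = 0xE, S = E(K, T) = 0xC; 0xD ⊕ 0xC = 0x1.
P[1]: T = 0xF, S = E(K, T) = 0x4; 0x0 ⊕ 0x4 = 0x4.
P[2]: T = 0x0, S = E(K, T) = 0xB; 0xA ⊕ 0xB = 0x1.
P[3]: T = 0x1, S = E(K, T) = 0x3; 0xC ⊕ 0x3 = 0xF.
P[4]: T = 0x2, S = E(K, T) = 0xA; 0x2 ⊕ 0xA = 0x8.

P[0] = 0x1, P[1] = 0x4, P[2] = 0x1, P[3] = 0xF, P[4] = 0x8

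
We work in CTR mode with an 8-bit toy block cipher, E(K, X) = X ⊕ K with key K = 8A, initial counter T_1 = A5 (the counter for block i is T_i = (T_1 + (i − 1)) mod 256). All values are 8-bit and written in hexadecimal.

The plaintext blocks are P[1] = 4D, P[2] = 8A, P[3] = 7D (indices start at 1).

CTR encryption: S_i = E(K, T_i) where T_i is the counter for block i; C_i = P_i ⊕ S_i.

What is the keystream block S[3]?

C[1]: T = A5, S = E(K, T) = 2F; 4D ⊕ 2F = 62.
C[2]: T = A6, S = E(K, T) = 2C; 8A ⊕ 2C = A6.
C[3]: T = A7, S = E(K, T) = 2D; 7D ⊕ 2D = 50.
So S[3] = 2D.

2D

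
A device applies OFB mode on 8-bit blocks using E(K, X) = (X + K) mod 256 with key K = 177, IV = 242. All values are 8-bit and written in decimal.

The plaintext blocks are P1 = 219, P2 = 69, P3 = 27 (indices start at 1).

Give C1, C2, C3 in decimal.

C1 = 120, C2 = 17, C3 = 30

OFB encryption: S_i = E(K, S_{i−1}) with S_{0} = IV; C_i = P_i ⊕ S_i.
C1: S = E(K, 242) = 163; 219 ⊕ 163 = 120.
C2: S = E(K, 163) = 84; 69 ⊕ 84 = 17.
C3: S = E(K, 84) = 5; 27 ⊕ 5 = 30.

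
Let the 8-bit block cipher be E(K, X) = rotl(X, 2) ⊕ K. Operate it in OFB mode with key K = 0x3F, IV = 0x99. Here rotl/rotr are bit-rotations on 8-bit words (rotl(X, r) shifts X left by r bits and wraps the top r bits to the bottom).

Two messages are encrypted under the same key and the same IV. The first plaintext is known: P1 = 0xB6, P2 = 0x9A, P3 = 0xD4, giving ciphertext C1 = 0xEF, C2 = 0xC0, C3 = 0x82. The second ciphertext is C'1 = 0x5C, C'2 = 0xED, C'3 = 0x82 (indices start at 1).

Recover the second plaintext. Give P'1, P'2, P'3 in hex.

In OFB with a reused IV, both messages share the same keystream S_i, so C_i ⊕ C'_i = P_i ⊕ P'_i and thus P'_i = P_i ⊕ C_i ⊕ C'_i.
P'1: 0xB6 ⊕ 0xEF ⊕ 0x5C = 0x05.
P'2: 0x9A ⊕ 0xC0 ⊕ 0xED = 0xB7.
P'3: 0xD4 ⊕ 0x82 ⊕ 0x82 = 0xD4.

P'1 = 0x05, P'2 = 0xB7, P'3 = 0xD4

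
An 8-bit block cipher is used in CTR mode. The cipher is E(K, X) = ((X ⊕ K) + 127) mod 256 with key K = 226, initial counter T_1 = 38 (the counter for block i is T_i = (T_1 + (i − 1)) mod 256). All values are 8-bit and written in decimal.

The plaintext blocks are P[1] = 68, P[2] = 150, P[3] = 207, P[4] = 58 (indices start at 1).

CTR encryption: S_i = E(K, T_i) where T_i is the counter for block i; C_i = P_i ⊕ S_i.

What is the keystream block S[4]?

74

C[1]: T = 38, S = E(K, T) = 67; 68 ⊕ 67 = 7.
C[2]: T = 39, S = E(K, T) = 68; 150 ⊕ 68 = 210.
C[3]: T = 40, S = E(K, T) = 73; 207 ⊕ 73 = 134.
C[4]: T = 41, S = E(K, T) = 74; 58 ⊕ 74 = 112.
So S[4] = 74.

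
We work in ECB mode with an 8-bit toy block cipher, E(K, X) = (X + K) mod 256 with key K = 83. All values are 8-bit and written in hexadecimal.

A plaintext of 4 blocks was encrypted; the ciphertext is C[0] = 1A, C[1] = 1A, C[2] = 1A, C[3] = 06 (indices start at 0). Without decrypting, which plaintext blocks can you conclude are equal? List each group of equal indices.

P[0] = P[1] = P[2]

ECB encrypts each block independently with the same key, so equal ciphertext blocks imply equal plaintext blocks.
C[0] = C[1] = C[2] = 1A, so P[0] = P[1] = P[2].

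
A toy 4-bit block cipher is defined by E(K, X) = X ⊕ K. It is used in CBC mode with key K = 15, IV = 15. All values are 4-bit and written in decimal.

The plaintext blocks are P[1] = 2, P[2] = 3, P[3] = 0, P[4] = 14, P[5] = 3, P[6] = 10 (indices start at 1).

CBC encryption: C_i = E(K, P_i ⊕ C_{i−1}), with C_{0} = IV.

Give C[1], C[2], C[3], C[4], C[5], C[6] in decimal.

C[1] = 2, C[2] = 14, C[3] = 1, C[4] = 0, C[5] = 12, C[6] = 9

C[1]: P[1] ⊕ 15 = 13; E(K, 13) = 2.
C[2]: P[2] ⊕ 2 = 1; E(K, 1) = 14.
C[3]: P[3] ⊕ 14 = 14; E(K, 14) = 1.
C[4]: P[4] ⊕ 1 = 15; E(K, 15) = 0.
C[5]: P[5] ⊕ 0 = 3; E(K, 3) = 12.
C[6]: P[6] ⊕ 12 = 6; E(K, 6) = 9.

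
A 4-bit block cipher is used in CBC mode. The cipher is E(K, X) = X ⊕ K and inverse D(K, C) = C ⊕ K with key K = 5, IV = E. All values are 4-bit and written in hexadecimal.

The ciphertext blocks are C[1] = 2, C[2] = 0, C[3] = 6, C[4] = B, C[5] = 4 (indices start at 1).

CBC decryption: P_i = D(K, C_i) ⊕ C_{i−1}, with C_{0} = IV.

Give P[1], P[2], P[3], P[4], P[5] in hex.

P[1]: D(K, 2) = 7; 7 ⊕ E = 9.
P[2]: D(K, 0) = 5; 5 ⊕ 2 = 7.
P[3]: D(K, 6) = 3; 3 ⊕ 0 = 3.
P[4]: D(K, B) = E; E ⊕ 6 = 8.
P[5]: D(K, 4) = 1; 1 ⊕ B = A.

P[1] = 9, P[2] = 7, P[3] = 3, P[4] = 8, P[5] = A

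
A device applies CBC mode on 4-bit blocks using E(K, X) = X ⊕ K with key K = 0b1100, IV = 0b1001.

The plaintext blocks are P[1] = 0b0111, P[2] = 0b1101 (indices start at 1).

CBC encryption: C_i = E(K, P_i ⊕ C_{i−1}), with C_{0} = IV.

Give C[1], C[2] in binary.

C[1] = 0b0010, C[2] = 0b0011

C[1]: P[1] ⊕ 0b1001 = 0b1110; E(K, 0b1110) = 0b0010.
C[2]: P[2] ⊕ 0b0010 = 0b1111; E(K, 0b1111) = 0b0011.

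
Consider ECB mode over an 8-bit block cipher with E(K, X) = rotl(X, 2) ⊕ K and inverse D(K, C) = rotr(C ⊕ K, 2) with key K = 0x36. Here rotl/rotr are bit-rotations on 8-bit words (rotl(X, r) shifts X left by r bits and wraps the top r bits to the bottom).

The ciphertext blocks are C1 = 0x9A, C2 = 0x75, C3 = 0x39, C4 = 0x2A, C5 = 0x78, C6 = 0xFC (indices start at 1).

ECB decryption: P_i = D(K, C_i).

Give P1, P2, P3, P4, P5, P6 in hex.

P1: D(K, 0x9A) = 0x2B.
P2: D(K, 0x75) = 0xD0.
P3: D(K, 0x39) = 0xC3.
P4: D(K, 0x2A) = 0x07.
P5: D(K, 0x78) = 0x93.
P6: D(K, 0xFC) = 0xB2.

P1 = 0x2B, P2 = 0xD0, P3 = 0xC3, P4 = 0x07, P5 = 0x93, P6 = 0xB2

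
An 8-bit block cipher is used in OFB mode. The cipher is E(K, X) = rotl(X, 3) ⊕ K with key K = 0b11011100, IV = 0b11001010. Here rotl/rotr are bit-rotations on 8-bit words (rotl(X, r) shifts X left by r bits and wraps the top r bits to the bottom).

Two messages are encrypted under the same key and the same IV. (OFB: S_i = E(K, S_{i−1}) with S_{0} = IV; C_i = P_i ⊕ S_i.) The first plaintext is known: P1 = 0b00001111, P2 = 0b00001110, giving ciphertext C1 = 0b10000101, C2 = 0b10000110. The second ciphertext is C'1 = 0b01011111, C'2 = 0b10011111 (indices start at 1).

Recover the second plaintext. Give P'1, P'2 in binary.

In OFB with a reused IV, both messages share the same keystream S_i, so C_i ⊕ C'_i = P_i ⊕ P'_i and thus P'_i = P_i ⊕ C_i ⊕ C'_i.
P'1: 0b00001111 ⊕ 0b10000101 ⊕ 0b01011111 = 0b11010101.
P'2: 0b00001110 ⊕ 0b10000110 ⊕ 0b10011111 = 0b00010111.

P'1 = 0b11010101, P'2 = 0b00010111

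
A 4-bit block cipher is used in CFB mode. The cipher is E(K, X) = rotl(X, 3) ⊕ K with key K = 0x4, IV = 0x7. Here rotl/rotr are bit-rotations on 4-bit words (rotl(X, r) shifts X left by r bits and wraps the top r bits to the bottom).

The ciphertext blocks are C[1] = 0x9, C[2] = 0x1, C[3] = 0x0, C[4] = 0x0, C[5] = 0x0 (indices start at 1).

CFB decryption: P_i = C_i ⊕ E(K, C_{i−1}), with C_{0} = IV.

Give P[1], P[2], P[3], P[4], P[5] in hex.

P[1] = 0x6, P[2] = 0x9, P[3] = 0xC, P[4] = 0x4, P[5] = 0x4

P[1]: E(K, 0x7) = 0xF; 0x9 ⊕ 0xF = 0x6.
P[2]: E(K, 0x9) = 0x8; 0x1 ⊕ 0x8 = 0x9.
P[3]: E(K, 0x1) = 0xC; 0x0 ⊕ 0xC = 0xC.
P[4]: E(K, 0x0) = 0x4; 0x0 ⊕ 0x4 = 0x4.
P[5]: E(K, 0x0) = 0x4; 0x0 ⊕ 0x4 = 0x4.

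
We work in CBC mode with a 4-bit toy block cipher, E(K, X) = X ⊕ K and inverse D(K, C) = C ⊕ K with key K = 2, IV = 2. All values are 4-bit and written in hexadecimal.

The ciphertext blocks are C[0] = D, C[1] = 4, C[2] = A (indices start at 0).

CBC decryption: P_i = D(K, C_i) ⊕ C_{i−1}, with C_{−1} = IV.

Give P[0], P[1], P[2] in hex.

P[0] = D, P[1] = B, P[2] = C

P[0]: D(K, D) = F; F ⊕ 2 = D.
P[1]: D(K, 4) = 6; 6 ⊕ D = B.
P[2]: D(K, A) = 8; 8 ⊕ 4 = C.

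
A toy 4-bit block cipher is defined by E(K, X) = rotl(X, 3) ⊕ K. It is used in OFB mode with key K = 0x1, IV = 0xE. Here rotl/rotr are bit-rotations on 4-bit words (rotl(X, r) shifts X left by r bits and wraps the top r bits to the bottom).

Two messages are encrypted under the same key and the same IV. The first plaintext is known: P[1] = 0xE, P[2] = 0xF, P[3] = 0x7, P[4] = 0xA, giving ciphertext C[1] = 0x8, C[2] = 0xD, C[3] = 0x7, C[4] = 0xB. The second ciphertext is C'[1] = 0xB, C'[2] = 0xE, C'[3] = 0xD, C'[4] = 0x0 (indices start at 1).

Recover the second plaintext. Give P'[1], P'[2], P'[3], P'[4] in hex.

In OFB with a reused IV, both messages share the same keystream S_i, so C_i ⊕ C'_i = P_i ⊕ P'_i and thus P'_i = P_i ⊕ C_i ⊕ C'_i.
P'[1]: 0xE ⊕ 0x8 ⊕ 0xB = 0xD.
P'[2]: 0xF ⊕ 0xD ⊕ 0xE = 0xC.
P'[3]: 0x7 ⊕ 0x7 ⊕ 0xD = 0xD.
P'[4]: 0xA ⊕ 0xB ⊕ 0x0 = 0x1.

P'[1] = 0xD, P'[2] = 0xC, P'[3] = 0xD, P'[4] = 0x1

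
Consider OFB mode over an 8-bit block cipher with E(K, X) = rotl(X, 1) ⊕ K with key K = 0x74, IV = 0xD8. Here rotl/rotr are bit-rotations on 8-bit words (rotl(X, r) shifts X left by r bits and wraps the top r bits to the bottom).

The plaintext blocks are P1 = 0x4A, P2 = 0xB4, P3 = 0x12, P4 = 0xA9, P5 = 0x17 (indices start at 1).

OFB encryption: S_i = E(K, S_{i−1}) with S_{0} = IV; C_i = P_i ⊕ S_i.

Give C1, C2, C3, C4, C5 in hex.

C1 = 0x8F, C2 = 0x4B, C3 = 0x99, C4 = 0xCA, C5 = 0xA5

C1: S = E(K, 0xD8) = 0xC5; 0x4A ⊕ 0xC5 = 0x8F.
C2: S = E(K, 0xC5) = 0xFF; 0xB4 ⊕ 0xFF = 0x4B.
C3: S = E(K, 0xFF) = 0x8B; 0x12 ⊕ 0x8B = 0x99.
C4: S = E(K, 0x8B) = 0x63; 0xA9 ⊕ 0x63 = 0xCA.
C5: S = E(K, 0x63) = 0xB2; 0x17 ⊕ 0xB2 = 0xA5.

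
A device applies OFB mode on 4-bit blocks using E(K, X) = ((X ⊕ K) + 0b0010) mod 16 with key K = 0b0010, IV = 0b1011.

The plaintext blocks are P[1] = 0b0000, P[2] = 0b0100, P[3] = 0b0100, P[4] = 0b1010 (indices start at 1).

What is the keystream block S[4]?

0b1011

OFB encryption: S_i = E(K, S_{i−1}) with S_{0} = IV; C_i = P_i ⊕ S_i.
C[1]: S = E(K, 0b1011) = 0b1011; 0b0000 ⊕ 0b1011 = 0b1011.
C[2]: S = E(K, 0b1011) = 0b1011; 0b0100 ⊕ 0b1011 = 0b1111.
C[3]: S = E(K, 0b1011) = 0b1011; 0b0100 ⊕ 0b1011 = 0b1111.
C[4]: S = E(K, 0b1011) = 0b1011; 0b1010 ⊕ 0b1011 = 0b0001.
So S[4] = 0b1011.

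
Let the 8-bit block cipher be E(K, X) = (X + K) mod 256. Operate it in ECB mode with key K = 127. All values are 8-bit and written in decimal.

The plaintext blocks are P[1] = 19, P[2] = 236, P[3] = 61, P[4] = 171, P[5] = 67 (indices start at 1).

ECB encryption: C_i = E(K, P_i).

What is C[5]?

C[5] = 194

C[5]: E(K, 67) = 194.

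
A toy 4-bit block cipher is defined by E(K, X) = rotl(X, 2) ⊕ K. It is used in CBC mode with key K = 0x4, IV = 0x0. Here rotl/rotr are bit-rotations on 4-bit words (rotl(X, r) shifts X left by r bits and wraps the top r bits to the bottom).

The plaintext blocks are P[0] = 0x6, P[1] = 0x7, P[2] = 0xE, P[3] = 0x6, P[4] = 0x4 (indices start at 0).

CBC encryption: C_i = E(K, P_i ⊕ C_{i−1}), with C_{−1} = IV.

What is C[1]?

C[1] = 0xE

C[0]: P[0] ⊕ 0x0 = 0x6; E(K, 0x6) = 0xD.
C[1]: P[1] ⊕ 0xD = 0xA; E(K, 0xA) = 0xE.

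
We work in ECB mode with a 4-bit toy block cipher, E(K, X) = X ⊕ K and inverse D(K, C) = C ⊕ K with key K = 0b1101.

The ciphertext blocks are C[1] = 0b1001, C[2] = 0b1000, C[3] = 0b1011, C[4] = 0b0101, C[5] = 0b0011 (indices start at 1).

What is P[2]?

P[2] = 0b0101

ECB decryption: P_i = D(K, C_i).
P[2]: D(K, 0b1000) = 0b0101.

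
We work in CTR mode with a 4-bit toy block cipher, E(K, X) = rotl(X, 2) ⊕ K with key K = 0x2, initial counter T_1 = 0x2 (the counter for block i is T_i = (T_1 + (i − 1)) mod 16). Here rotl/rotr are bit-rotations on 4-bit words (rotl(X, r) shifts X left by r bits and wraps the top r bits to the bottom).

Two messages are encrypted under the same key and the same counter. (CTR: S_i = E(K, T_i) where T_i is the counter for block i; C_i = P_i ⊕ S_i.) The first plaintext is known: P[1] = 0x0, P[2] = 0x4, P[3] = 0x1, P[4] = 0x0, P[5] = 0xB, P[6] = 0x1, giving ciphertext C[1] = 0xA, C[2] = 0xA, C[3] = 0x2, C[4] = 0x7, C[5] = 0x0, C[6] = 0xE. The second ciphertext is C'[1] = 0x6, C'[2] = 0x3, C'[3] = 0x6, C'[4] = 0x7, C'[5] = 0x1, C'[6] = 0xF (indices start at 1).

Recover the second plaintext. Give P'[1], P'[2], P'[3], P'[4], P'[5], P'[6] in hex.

P'[1] = 0xC, P'[2] = 0xD, P'[3] = 0x5, P'[4] = 0x0, P'[5] = 0xA, P'[6] = 0x0

In CTR with a reused counter, both messages share the same keystream S_i, so C_i ⊕ C'_i = P_i ⊕ P'_i and thus P'_i = P_i ⊕ C_i ⊕ C'_i.
P'[1]: 0x0 ⊕ 0xA ⊕ 0x6 = 0xC.
P'[2]: 0x4 ⊕ 0xA ⊕ 0x3 = 0xD.
P'[3]: 0x1 ⊕ 0x2 ⊕ 0x6 = 0x5.
P'[4]: 0x0 ⊕ 0x7 ⊕ 0x7 = 0x0.
P'[5]: 0xB ⊕ 0x0 ⊕ 0x1 = 0xA.
P'[6]: 0x1 ⊕ 0xE ⊕ 0xF = 0x0.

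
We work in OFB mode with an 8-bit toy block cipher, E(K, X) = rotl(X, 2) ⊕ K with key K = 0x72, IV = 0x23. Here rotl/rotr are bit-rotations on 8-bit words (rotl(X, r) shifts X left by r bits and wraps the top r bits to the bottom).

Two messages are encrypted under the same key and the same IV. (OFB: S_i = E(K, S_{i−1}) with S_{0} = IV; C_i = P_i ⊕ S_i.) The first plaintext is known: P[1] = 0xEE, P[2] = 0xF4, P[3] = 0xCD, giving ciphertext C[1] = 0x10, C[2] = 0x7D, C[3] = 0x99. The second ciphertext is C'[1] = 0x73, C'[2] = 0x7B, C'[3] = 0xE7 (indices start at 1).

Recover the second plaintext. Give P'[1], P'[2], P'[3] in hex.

In OFB with a reused IV, both messages share the same keystream S_i, so C_i ⊕ C'_i = P_i ⊕ P'_i and thus P'_i = P_i ⊕ C_i ⊕ C'_i.
P'[1]: 0xEE ⊕ 0x10 ⊕ 0x73 = 0x8D.
P'[2]: 0xF4 ⊕ 0x7D ⊕ 0x7B = 0xF2.
P'[3]: 0xCD ⊕ 0x99 ⊕ 0xE7 = 0xB3.

P'[1] = 0x8D, P'[2] = 0xF2, P'[3] = 0xB3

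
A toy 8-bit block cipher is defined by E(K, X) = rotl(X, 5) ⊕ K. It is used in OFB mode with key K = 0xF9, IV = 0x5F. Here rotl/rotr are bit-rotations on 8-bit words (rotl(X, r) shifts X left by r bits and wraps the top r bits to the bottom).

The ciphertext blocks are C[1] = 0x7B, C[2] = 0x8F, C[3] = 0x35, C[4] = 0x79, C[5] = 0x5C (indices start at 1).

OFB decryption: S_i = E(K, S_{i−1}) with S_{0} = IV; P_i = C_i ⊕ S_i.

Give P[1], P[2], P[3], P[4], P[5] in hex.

P[1] = 0x69, P[2] = 0x34, P[3] = 0xBB, P[4] = 0x51, P[5] = 0xA0

P[1]: S = E(K, 0x5F) = 0x12; 0x7B ⊕ 0x12 = 0x69.
P[2]: S = E(K, 0x12) = 0xBB; 0x8F ⊕ 0xBB = 0x34.
P[3]: S = E(K, 0xBB) = 0x8E; 0x35 ⊕ 0x8E = 0xBB.
P[4]: S = E(K, 0x8E) = 0x28; 0x79 ⊕ 0x28 = 0x51.
P[5]: S = E(K, 0x28) = 0xFC; 0x5C ⊕ 0xFC = 0xA0.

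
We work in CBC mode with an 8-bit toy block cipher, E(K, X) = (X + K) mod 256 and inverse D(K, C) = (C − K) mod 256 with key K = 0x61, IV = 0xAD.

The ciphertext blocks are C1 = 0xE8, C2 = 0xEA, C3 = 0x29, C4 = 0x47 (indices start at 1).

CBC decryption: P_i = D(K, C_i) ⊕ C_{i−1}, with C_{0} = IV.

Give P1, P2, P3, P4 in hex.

P1 = 0x2A, P2 = 0x61, P3 = 0x22, P4 = 0xCF

P1: D(K, 0xE8) = 0x87; 0x87 ⊕ 0xAD = 0x2A.
P2: D(K, 0xEA) = 0x89; 0x89 ⊕ 0xE8 = 0x61.
P3: D(K, 0x29) = 0xC8; 0xC8 ⊕ 0xEA = 0x22.
P4: D(K, 0x47) = 0xE6; 0xE6 ⊕ 0x29 = 0xCF.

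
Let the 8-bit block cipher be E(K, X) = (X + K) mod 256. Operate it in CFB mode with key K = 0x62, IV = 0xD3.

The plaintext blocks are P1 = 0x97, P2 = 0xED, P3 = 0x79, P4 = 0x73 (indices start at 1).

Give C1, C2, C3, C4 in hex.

CFB encryption: C_i = P_i ⊕ E(K, C_{i−1}), with C_{0} = IV.
C1: E(K, 0xD3) = 0x35; 0x97 ⊕ 0x35 = 0xA2.
C2: E(K, 0xA2) = 0x04; 0xED ⊕ 0x04 = 0xE9.
C3: E(K, 0xE9) = 0x4B; 0x79 ⊕ 0x4B = 0x32.
C4: E(K, 0x32) = 0x94; 0x73 ⊕ 0x94 = 0xE7.

C1 = 0xA2, C2 = 0xE9, C3 = 0x32, C4 = 0xE7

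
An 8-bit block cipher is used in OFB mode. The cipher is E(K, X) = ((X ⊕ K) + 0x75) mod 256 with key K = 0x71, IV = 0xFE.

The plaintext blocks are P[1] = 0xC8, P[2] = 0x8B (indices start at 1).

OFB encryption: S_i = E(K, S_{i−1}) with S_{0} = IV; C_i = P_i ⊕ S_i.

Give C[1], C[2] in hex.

C[1] = 0xCC, C[2] = 0x61

C[1]: S = E(K, 0xFE) = 0x04; 0xC8 ⊕ 0x04 = 0xCC.
C[2]: S = E(K, 0x04) = 0xEA; 0x8B ⊕ 0xEA = 0x61.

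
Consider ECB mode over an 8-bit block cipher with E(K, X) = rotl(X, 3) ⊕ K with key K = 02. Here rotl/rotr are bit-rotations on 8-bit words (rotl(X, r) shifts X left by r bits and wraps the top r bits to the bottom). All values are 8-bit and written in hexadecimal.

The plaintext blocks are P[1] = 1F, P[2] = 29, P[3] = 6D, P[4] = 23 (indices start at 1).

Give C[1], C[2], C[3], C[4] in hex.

C[1] = FA, C[2] = 4B, C[3] = 69, C[4] = 1B

ECB encryption: C_i = E(K, P_i).
C[1]: E(K, 1F) = FA.
C[2]: E(K, 29) = 4B.
C[3]: E(K, 6D) = 69.
C[4]: E(K, 23) = 1B.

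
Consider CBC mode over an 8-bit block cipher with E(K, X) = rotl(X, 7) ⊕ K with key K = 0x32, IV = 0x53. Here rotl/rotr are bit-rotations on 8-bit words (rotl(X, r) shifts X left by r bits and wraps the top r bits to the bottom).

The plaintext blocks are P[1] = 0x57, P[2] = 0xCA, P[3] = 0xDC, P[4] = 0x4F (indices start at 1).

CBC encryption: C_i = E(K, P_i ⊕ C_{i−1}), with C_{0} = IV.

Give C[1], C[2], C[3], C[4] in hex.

C[1] = 0x30, C[2] = 0x4F, C[3] = 0xFB, C[4] = 0x68

C[1]: P[1] ⊕ 0x53 = 0x04; E(K, 0x04) = 0x30.
C[2]: P[2] ⊕ 0x30 = 0xFA; E(K, 0xFA) = 0x4F.
C[3]: P[3] ⊕ 0x4F = 0x93; E(K, 0x93) = 0xFB.
C[4]: P[4] ⊕ 0xFB = 0xB4; E(K, 0xB4) = 0x68.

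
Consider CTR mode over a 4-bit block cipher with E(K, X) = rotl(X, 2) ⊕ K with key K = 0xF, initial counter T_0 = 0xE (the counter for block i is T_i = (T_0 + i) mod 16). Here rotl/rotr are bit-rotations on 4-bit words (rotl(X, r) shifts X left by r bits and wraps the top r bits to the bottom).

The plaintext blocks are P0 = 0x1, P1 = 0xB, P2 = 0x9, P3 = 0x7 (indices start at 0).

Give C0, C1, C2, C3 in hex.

C0 = 0x5, C1 = 0xB, C2 = 0x6, C3 = 0xC

CTR encryption: S_i = E(K, T_i) where T_i is the counter for block i; C_i = P_i ⊕ S_i.
C0: T = 0xE, S = E(K, T) = 0x4; 0x1 ⊕ 0x4 = 0x5.
C1: T = 0xF, S = E(K, T) = 0x0; 0xB ⊕ 0x0 = 0xB.
C2: T = 0x0, S = E(K, T) = 0xF; 0x9 ⊕ 0xF = 0x6.
C3: T = 0x1, S = E(K, T) = 0xB; 0x7 ⊕ 0xB = 0xC.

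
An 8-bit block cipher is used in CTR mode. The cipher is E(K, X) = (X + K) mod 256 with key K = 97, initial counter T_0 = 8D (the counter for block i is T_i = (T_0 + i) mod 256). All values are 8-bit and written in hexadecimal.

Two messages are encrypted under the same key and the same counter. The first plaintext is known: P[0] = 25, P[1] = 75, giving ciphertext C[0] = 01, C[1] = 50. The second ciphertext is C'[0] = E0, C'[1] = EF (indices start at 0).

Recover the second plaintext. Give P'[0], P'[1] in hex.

P'[0] = C4, P'[1] = CA

In CTR with a reused counter, both messages share the same keystream S_i, so C_i ⊕ C'_i = P_i ⊕ P'_i and thus P'_i = P_i ⊕ C_i ⊕ C'_i.
P'[0]: 25 ⊕ 01 ⊕ E0 = C4.
P'[1]: 75 ⊕ 50 ⊕ EF = CA.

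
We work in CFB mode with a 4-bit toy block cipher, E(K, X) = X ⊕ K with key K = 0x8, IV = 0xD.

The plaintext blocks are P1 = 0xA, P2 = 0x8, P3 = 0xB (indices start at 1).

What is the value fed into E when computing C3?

0xF

CFB encryption: C_i = P_i ⊕ E(K, C_{i−1}), with C_{0} = IV.
C1: E(K, 0xD) = 0x5; 0xA ⊕ 0x5 = 0xF.
C2: E(K, 0xF) = 0x7; 0x8 ⊕ 0x7 = 0xF.
C3: E(K, 0xF) = 0x7; 0xB ⊕ 0x7 = 0xC.
So the input to E for block 3 is 0xF.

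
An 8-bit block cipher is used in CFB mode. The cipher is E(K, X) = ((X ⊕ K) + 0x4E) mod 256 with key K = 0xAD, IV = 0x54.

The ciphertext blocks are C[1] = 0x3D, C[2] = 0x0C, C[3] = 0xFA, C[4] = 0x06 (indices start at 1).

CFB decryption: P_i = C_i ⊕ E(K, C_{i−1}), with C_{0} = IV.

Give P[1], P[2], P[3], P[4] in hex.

P[1]: E(K, 0x54) = 0x47; 0x3D ⊕ 0x47 = 0x7A.
P[2]: E(K, 0x3D) = 0xDE; 0x0C ⊕ 0xDE = 0xD2.
P[3]: E(K, 0x0C) = 0xEF; 0xFA ⊕ 0xEF = 0x15.
P[4]: E(K, 0xFA) = 0xA5; 0x06 ⊕ 0xA5 = 0xA3.

P[1] = 0x7A, P[2] = 0xD2, P[3] = 0x15, P[4] = 0xA3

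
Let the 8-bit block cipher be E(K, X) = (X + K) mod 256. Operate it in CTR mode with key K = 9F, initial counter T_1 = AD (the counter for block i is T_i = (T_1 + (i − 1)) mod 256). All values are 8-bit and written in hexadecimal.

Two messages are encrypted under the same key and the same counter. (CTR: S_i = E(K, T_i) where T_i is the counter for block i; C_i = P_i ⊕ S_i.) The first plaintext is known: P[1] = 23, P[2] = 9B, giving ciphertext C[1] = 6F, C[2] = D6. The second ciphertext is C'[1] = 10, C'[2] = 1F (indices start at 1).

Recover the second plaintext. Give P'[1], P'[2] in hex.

In CTR with a reused counter, both messages share the same keystream S_i, so C_i ⊕ C'_i = P_i ⊕ P'_i and thus P'_i = P_i ⊕ C_i ⊕ C'_i.
P'[1]: 23 ⊕ 6F ⊕ 10 = 5C.
P'[2]: 9B ⊕ D6 ⊕ 1F = 52.

P'[1] = 5C, P'[2] = 52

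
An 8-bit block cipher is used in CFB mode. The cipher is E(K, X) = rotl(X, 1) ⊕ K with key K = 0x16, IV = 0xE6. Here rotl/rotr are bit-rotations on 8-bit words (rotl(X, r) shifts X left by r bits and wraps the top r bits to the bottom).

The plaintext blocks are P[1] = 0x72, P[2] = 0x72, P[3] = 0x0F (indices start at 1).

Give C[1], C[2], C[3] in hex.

CFB encryption: C_i = P_i ⊕ E(K, C_{i−1}), with C_{0} = IV.
C[1]: E(K, 0xE6) = 0xDB; 0x72 ⊕ 0xDB = 0xA9.
C[2]: E(K, 0xA9) = 0x45; 0x72 ⊕ 0x45 = 0x37.
C[3]: E(K, 0x37) = 0x78; 0x0F ⊕ 0x78 = 0x77.

C[1] = 0xA9, C[2] = 0x37, C[3] = 0x77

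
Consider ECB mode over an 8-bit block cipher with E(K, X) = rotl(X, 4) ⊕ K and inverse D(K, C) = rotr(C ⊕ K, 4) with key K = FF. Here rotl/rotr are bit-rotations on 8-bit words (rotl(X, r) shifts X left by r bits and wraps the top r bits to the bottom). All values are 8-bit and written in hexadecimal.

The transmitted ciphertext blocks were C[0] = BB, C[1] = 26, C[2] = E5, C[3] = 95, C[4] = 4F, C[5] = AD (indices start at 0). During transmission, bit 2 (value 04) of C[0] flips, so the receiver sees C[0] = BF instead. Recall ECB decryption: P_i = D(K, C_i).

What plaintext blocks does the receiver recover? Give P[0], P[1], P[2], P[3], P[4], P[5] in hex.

P[0] = 04, P[1] = 9D, P[2] = A1, P[3] = A6, P[4] = 0B, P[5] = 25

Only C[0] changed, to BF. In ECB, a change in C_i affects only P_i. Decrypting the received ciphertext:
P[0]: D(K, BF) = 04.
P[1]: D(K, 26) = 9D.
P[2]: D(K, E5) = A1.
P[3]: D(K, 95) = A6.
P[4]: D(K, 4F) = 0B.
P[5]: D(K, AD) = 25.
Blocks that differ from the original plaintext: P[0].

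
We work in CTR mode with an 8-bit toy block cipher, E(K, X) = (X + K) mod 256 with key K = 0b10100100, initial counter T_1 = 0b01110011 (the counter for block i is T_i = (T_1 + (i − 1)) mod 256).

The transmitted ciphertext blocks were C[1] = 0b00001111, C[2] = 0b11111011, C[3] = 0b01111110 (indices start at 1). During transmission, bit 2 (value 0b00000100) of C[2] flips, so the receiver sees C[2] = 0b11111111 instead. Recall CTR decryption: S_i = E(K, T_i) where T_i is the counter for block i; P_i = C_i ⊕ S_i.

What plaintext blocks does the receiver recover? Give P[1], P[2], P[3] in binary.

Only C[2] changed, to 0b11111111. In CTR, a change in C_i flips the same bit in P_i only; the keystream is unaffected. Decrypting the received ciphertext:
P[1]: T = 0b01110011, S = E(K, T) = 0b00010111; 0b00001111 ⊕ 0b00010111 = 0b00011000.
P[2]: T = 0b01110100, S = E(K, T) = 0b00011000; 0b11111111 ⊕ 0b00011000 = 0b11100111.
P[3]: T = 0b01110101, S = E(K, T) = 0b00011001; 0b01111110 ⊕ 0b00011001 = 0b01100111.
Blocks that differ from the original plaintext: P[2].

P[1] = 0b00011000, P[2] = 0b11100111, P[3] = 0b01100111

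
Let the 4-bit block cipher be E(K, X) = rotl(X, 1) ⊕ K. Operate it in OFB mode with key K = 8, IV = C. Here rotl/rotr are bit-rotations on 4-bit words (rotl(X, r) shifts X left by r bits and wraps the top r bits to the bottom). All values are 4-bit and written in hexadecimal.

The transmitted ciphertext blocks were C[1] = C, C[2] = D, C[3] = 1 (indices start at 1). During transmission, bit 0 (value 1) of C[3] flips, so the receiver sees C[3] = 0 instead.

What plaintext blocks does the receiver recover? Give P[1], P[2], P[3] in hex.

P[1] = D, P[2] = 7, P[3] = D

OFB decryption: S_i = E(K, S_{i−1}) with S_{0} = IV; P_i = C_i ⊕ S_i.
Only C[3] changed, to 0. In OFB, a change in C_i flips the same bit in P_i only; the keystream is unaffected. Decrypting the received ciphertext:
P[1]: S = E(K, C) = 1; C ⊕ 1 = D.
P[2]: S = E(K, 1) = A; D ⊕ A = 7.
P[3]: S = E(K, A) = D; 0 ⊕ D = D.
Blocks that differ from the original plaintext: P[3].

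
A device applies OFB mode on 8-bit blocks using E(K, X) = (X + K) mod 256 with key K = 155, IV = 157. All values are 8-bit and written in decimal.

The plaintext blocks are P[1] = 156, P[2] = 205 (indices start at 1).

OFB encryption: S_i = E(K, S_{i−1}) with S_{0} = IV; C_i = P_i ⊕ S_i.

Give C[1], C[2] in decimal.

C[1]: S = E(K, 157) = 56; 156 ⊕ 56 = 164.
C[2]: S = E(K, 56) = 211; 205 ⊕ 211 = 30.

C[1] = 164, C[2] = 30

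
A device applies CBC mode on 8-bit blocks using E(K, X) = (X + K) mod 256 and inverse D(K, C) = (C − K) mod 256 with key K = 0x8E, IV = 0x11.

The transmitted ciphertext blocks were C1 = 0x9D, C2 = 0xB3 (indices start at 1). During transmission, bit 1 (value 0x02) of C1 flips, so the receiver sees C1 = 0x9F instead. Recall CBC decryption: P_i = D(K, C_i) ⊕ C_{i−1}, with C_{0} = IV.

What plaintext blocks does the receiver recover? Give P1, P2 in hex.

P1 = 0x00, P2 = 0xBA

Only C1 changed, to 0x9F. In CBC, a change in C_i garbles P_i and flips the same bit in P_{i+1}. Decrypting the received ciphertext:
P1: D(K, 0x9F) = 0x11; 0x11 ⊕ 0x11 = 0x00.
P2: D(K, 0xB3) = 0x25; 0x25 ⊕ 0x9F = 0xBA.
Blocks that differ from the original plaintext: P1, P2.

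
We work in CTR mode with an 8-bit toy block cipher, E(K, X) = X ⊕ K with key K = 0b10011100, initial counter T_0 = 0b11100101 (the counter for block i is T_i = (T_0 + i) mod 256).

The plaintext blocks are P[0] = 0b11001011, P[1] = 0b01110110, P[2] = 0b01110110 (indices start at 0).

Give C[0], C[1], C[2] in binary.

C[0] = 0b10110010, C[1] = 0b00001100, C[2] = 0b00001101

CTR encryption: S_i = E(K, T_i) where T_i is the counter for block i; C_i = P_i ⊕ S_i.
C[0]: T = 0b11100101, S = E(K, T) = 0b01111001; 0b11001011 ⊕ 0b01111001 = 0b10110010.
C[1]: T = 0b11100110, S = E(K, T) = 0b01111010; 0b01110110 ⊕ 0b01111010 = 0b00001100.
C[2]: T = 0b11100111, S = E(K, T) = 0b01111011; 0b01110110 ⊕ 0b01111011 = 0b00001101.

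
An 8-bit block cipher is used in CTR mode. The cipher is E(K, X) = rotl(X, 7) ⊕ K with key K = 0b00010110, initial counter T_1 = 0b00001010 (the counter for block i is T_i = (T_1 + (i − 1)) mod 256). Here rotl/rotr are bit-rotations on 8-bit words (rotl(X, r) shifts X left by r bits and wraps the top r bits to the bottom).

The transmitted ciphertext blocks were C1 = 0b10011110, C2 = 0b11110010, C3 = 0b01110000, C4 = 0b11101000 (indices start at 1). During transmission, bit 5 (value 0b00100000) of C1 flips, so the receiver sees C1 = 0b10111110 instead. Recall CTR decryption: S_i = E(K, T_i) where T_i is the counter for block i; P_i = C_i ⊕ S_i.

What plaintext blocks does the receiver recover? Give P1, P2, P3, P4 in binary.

P1 = 0b10101101, P2 = 0b01100001, P3 = 0b01100000, P4 = 0b01111000

Only C1 changed, to 0b10111110. In CTR, a change in C_i flips the same bit in P_i only; the keystream is unaffected. Decrypting the received ciphertext:
P1: T = 0b00001010, S = E(K, T) = 0b00010011; 0b10111110 ⊕ 0b00010011 = 0b10101101.
P2: T = 0b00001011, S = E(K, T) = 0b10010011; 0b11110010 ⊕ 0b10010011 = 0b01100001.
P3: T = 0b00001100, S = E(K, T) = 0b00010000; 0b01110000 ⊕ 0b00010000 = 0b01100000.
P4: T = 0b00001101, S = E(K, T) = 0b10010000; 0b11101000 ⊕ 0b10010000 = 0b01111000.
Blocks that differ from the original plaintext: P1.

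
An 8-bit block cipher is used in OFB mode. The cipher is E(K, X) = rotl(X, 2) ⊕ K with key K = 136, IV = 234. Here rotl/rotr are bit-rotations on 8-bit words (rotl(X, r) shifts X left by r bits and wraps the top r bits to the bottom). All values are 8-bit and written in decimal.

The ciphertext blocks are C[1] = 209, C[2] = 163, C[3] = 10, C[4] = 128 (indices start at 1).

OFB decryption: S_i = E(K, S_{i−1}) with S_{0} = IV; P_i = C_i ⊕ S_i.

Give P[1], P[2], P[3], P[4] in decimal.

P[1]: S = E(K, 234) = 35; 209 ⊕ 35 = 242.
P[2]: S = E(K, 35) = 4; 163 ⊕ 4 = 167.
P[3]: S = E(K, 4) = 152; 10 ⊕ 152 = 146.
P[4]: S = E(K, 152) = 234; 128 ⊕ 234 = 106.

P[1] = 242, P[2] = 167, P[3] = 146, P[4] = 106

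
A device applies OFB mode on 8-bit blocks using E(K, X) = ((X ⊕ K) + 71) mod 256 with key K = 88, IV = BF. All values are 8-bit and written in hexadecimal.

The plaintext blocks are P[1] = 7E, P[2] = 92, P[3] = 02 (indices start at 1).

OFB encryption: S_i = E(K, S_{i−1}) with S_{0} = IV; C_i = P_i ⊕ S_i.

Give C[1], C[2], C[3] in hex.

C[1] = D6, C[2] = 03, C[3] = 88

C[1]: S = E(K, BF) = A8; 7E ⊕ A8 = D6.
C[2]: S = E(K, A8) = 91; 92 ⊕ 91 = 03.
C[3]: S = E(K, 91) = 8A; 02 ⊕ 8A = 88.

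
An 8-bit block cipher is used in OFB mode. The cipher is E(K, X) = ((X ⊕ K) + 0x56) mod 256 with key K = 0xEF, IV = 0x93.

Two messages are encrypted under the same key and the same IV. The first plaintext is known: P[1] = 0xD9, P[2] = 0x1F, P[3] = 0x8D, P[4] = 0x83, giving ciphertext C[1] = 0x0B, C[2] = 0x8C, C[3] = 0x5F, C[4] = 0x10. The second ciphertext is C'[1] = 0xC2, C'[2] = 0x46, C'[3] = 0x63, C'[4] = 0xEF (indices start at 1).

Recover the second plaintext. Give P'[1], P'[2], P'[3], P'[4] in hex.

P'[1] = 0x10, P'[2] = 0xD5, P'[3] = 0xB1, P'[4] = 0x7C

In OFB with a reused IV, both messages share the same keystream S_i, so C_i ⊕ C'_i = P_i ⊕ P'_i and thus P'_i = P_i ⊕ C_i ⊕ C'_i.
P'[1]: 0xD9 ⊕ 0x0B ⊕ 0xC2 = 0x10.
P'[2]: 0x1F ⊕ 0x8C ⊕ 0x46 = 0xD5.
P'[3]: 0x8D ⊕ 0x5F ⊕ 0x63 = 0xB1.
P'[4]: 0x83 ⊕ 0x10 ⊕ 0xEF = 0x7C.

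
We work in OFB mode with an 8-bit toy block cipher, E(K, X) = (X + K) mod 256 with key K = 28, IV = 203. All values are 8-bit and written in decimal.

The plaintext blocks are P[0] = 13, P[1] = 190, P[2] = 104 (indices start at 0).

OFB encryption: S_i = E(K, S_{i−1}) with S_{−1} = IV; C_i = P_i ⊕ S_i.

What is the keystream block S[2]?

31

C[0]: S = E(K, 203) = 231; 13 ⊕ 231 = 234.
C[1]: S = E(K, 231) = 3; 190 ⊕ 3 = 189.
C[2]: S = E(K, 3) = 31; 104 ⊕ 31 = 119.
So S[2] = 31.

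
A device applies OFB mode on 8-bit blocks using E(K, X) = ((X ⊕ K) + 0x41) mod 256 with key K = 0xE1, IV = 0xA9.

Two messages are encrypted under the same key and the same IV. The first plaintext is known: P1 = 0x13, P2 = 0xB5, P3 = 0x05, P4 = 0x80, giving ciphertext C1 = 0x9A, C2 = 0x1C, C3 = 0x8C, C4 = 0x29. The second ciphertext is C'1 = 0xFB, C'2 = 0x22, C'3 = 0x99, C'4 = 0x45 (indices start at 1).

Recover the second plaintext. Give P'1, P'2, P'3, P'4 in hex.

In OFB with a reused IV, both messages share the same keystream S_i, so C_i ⊕ C'_i = P_i ⊕ P'_i and thus P'_i = P_i ⊕ C_i ⊕ C'_i.
P'1: 0x13 ⊕ 0x9A ⊕ 0xFB = 0x72.
P'2: 0xB5 ⊕ 0x1C ⊕ 0x22 = 0x8B.
P'3: 0x05 ⊕ 0x8C ⊕ 0x99 = 0x10.
P'4: 0x80 ⊕ 0x29 ⊕ 0x45 = 0xEC.

P'1 = 0x72, P'2 = 0x8B, P'3 = 0x10, P'4 = 0xEC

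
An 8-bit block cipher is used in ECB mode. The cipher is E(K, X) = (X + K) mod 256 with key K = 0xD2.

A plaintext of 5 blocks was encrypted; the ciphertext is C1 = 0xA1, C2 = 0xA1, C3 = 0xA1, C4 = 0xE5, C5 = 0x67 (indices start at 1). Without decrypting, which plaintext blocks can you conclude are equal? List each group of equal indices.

ECB encrypts each block independently with the same key, so equal ciphertext blocks imply equal plaintext blocks.
C1 = C2 = C3 = 0xA1, so P1 = P2 = P3.

P1 = P2 = P3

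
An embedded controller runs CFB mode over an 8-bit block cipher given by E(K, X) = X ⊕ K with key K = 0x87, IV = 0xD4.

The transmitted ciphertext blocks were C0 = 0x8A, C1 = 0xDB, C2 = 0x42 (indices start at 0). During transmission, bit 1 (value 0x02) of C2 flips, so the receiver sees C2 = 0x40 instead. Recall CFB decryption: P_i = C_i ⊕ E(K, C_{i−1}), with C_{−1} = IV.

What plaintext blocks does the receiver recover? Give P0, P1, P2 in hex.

P0 = 0xD9, P1 = 0xD6, P2 = 0x1C

Only C2 changed, to 0x40. In CFB, a change in C_i flips the same bit in P_i and garbles P_{i+1}. Decrypting the received ciphertext:
P0: E(K, 0xD4) = 0x53; 0x8A ⊕ 0x53 = 0xD9.
P1: E(K, 0x8A) = 0x0D; 0xDB ⊕ 0x0D = 0xD6.
P2: E(K, 0xDB) = 0x5C; 0x40 ⊕ 0x5C = 0x1C.
Blocks that differ from the original plaintext: P2.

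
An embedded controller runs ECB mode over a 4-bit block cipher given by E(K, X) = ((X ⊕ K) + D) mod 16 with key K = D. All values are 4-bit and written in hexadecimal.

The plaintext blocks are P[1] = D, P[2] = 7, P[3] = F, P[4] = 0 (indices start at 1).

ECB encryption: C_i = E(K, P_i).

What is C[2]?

C[2]: E(K, 7) = 7.

C[2] = 7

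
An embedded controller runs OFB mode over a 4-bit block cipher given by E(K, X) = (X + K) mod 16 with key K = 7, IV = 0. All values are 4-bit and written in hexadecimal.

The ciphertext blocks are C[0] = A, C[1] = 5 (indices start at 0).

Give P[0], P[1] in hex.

P[0] = D, P[1] = B

OFB decryption: S_i = E(K, S_{i−1}) with S_{−1} = IV; P_i = C_i ⊕ S_i.
P[0]: S = E(K, 0) = 7; A ⊕ 7 = D.
P[1]: S = E(K, 7) = E; 5 ⊕ E = B.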